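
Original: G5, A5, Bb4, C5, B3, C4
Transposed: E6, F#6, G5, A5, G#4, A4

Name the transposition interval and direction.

Take the first pair: G5 → E6. G to E spans 6 letter names, so the interval is some kind of sixth.
G5 to E6 is 9 semitones, which makes it a major sixth; the second version is higher, so the direction is up.
Checking another pair — C4 → A4 — gives the same interval.

up a major sixth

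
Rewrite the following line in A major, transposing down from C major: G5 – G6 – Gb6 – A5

From C down to A is a minor third; apply that to each pitch.
G5 becomes E5
G6 becomes E6
Gb6 becomes Eb6
A5 becomes F#5

E5 E6 Eb6 F#5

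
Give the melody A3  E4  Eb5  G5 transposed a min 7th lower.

B2 F#3 F4 A4

A3 down a minor seventh is B2.
E4: a seventh down reaches F, and 10 semitones makes it F#3.
A minor seventh down from Eb5 gives F4.
A minor seventh down from G5 gives A4.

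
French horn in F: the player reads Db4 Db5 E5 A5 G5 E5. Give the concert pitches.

Gb3 Gb4 A4 D5 C5 A4

Written C4 on the French horn in F sounds as F3, a perfect fifth lower; apply that shift to every note.
Db4 -> Gb3
Db5 -> Gb4
E5 -> A4
A5 -> D5
G5 -> C5
E5 -> A4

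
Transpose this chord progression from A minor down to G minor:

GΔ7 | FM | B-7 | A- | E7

FΔ7 EbM A-7 G- D7

A minor down to G minor is a major second; each chord root moves by that interval while the quality stays the same.
GΔ7: root G down a major second → F, giving FΔ7.
FM: root F down a major second → Eb, giving EbM.
B-7: root B down a major second → A, giving A-7.
A-: root A down a major second → G, giving G-.
E7: root E down a major second → D, giving D7.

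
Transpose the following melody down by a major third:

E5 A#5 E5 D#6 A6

C5 F#5 C5 B5 F6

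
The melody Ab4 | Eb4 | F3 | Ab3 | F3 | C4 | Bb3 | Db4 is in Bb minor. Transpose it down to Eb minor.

Bb minor to Eb minor down is a perfect fifth, so every note moves down by that interval.
Ab4 to Db4
Eb4 to Ab3
F3 to Bb2
Ab3 to Db3
F3 to Bb2
C4 to F3
Bb3 to Eb3
Db4 to Gb3

Db4 Ab3 Bb2 Db3 Bb2 F3 Eb3 Gb3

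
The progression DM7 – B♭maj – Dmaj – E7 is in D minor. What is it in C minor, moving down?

D minor down to C minor is a major second; each chord root moves by that interval while the quality stays the same.
DM7: root D down a major second → C, giving CM7.
B♭maj: root B♭ down a major second → Ab, giving Abmaj.
Dmaj: root D down a major second → C, giving Cmaj.
E7: root E down a major second → D, giving D7.

CM7 Abmaj Cmaj D7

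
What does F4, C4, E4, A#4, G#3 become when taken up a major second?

F4 → G4
C4 → D4
E4 → F#4
A#4 → B#4
G#3 → A#3

G4 D4 F#4 B#4 A#3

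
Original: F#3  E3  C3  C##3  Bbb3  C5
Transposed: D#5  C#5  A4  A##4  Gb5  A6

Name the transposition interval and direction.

Take the first pair: F#3 → D#5. F to D spans 13 letter names, so the interval is some kind of thirteenth.
F#3 to D#5 is 21 semitones, which makes it a major thirteenth; the second version is higher, so the direction is up.
Checking another pair — C5 → A6 — gives the same interval.

up a major thirteenth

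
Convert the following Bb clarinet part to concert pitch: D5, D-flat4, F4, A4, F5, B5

C5 Cb4 Eb4 G4 Eb5 A5

The Bb clarinet sounds a major second below written, so transpose each written note down a major second.
D5 becomes C5
Db4 becomes Cb4
F4 becomes Eb4
A4 becomes G4
F5 becomes Eb5
B5 becomes A5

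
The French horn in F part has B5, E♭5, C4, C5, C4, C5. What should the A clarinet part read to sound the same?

First find concert pitch: the French horn in F sounds a perfect fifth below written, so B5 E♭5 C4 C5 C4 C5 sounds E5 Ab4 F3 F4 F3 F4.
Then write for A clarinet: it sounds a minor third below written, so the part must be a minor third above concert.
E5 → G5
Ab4 → Cb5
F3 → Ab3
F4 → Ab4
F3 → Ab3
F4 → Ab4

G5 Cb5 Ab3 Ab4 Ab3 Ab4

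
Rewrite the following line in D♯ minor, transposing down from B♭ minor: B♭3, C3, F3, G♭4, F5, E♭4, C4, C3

D#3 E#2 A#2 B3 A#4 G#3 E#3 E#2

B♭ minor to D♯ minor down is a diminished sixth, so every note moves down by that interval.
Bb3 gives D#3
C3 gives E#2
F3 gives A#2
Gb4 gives B3
F5 gives A#4
Eb4 gives G#3
C4 gives E#3
C3 gives E#2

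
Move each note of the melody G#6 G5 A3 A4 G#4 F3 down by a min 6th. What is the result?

B#5 B4 C#3 C#4 B#3 A2

G#6 gives B#5
G5 gives B4
A3 gives C#3
A4 gives C#4
G#4 gives B#3
F3 gives A2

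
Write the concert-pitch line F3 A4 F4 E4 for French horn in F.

The French horn in F sounds a perfect fifth below written, so the written part must be a perfect fifth above concert — transpose each note up.
F3 to C4
A4 to E5
F4 to C5
E4 to B4

C4 E5 C5 B4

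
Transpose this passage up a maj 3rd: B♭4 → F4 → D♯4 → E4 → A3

D5 A4 F##4 G#4 C#4

A major third up from Bb4 gives D5.
F4: a third up reaches A, and 4 semitones makes it A4.
D#4 up a major third is F##4.
A major third up from E4 gives G#4.
A3: a third up reaches C, and 4 semitones makes it C#4.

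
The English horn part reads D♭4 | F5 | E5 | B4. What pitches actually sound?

Written C4 on the English horn sounds as F3, a perfect fifth lower; apply that shift to every note.
Db4 -> Gb3
F5 -> Bb4
E5 -> A4
B4 -> E4

Gb3 Bb4 A4 E4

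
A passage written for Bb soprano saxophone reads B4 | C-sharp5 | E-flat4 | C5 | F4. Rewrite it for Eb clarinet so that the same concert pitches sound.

F#4 G#4 Bb3 G4 C4

First find concert pitch: the Bb soprano saxophone sounds a major second below written, so B4 C-sharp5 E-flat4 C5 F4 sounds A4 B4 Db4 Bb4 Eb4.
Then write for Eb clarinet: it sounds a minor third above written, so the part must be a minor third below concert.
A4 → F#4
B4 → G#4
Db4 → Bb3
Bb4 → G4
Eb4 → C4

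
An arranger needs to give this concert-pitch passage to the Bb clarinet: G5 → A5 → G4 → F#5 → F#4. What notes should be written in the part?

A5 B5 A4 G#5 G#4

Written C4 sounds as Bb3 on the Bb clarinet, so concert pitches are written a major second up.
G5 gives A5
A5 gives B5
G4 gives A4
F#5 gives G#5
F#4 gives G#4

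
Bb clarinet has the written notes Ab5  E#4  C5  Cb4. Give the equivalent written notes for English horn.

Db6 A#4 F5 Fb4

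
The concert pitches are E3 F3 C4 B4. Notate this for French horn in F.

The French horn in F sounds a perfect fifth below written, so the written part must be a perfect fifth above concert — transpose each note up.
E3 to B3
F3 to C4
C4 to G4
B4 to F#5

B3 C4 G4 F#5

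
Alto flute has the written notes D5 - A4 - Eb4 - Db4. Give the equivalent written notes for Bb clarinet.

First find concert pitch: the alto flute sounds a perfect fourth below written, so D5 A4 Eb4 Db4 sounds A4 E4 Bb3 Ab3.
Then write for Bb clarinet: it sounds a major second below written, so the part must be a major second above concert.
A4 → B4
E4 → F#4
Bb3 → C4
Ab3 → Bb3

B4 F#4 C4 Bb3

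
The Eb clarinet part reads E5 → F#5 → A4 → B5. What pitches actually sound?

The Eb clarinet sounds a minor third above written, so transpose each written note up a minor third.
E5 gives G5
F#5 gives A5
A4 gives C5
B5 gives D6

G5 A5 C5 D6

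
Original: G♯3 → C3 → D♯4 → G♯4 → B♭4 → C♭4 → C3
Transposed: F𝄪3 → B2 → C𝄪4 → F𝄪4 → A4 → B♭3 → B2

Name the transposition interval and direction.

down a minor second

Take the first pair: G#3 → F##3. G to F spans 2 letter names, so the interval is some kind of second.
F##3 to G#3 is 1 semitone, which makes it a minor second; the second version is lower, so the direction is down.
Checking another pair — C3 → B2 — gives the same interval.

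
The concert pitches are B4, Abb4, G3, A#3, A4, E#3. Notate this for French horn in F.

F#5 Ebb5 D4 E#4 E5 B#3

The French horn in F sounds a perfect fifth below written, so the written part must be a perfect fifth above concert — transpose each note up.
B4 to F#5
Abb4 to Ebb5
G3 to D4
A#3 to E#4
A4 to E5
E#3 to B#3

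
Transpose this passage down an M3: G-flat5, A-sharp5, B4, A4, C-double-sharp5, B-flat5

Ebb5 F#5 G4 F4 A#4 Gb5

Gb5 becomes Ebb5
A#5 becomes F#5
B4 becomes G4
A4 becomes F4
C##5 becomes A#4
Bb5 becomes Gb5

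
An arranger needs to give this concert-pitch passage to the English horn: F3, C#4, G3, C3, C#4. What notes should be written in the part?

C4 G#4 D4 G3 G#4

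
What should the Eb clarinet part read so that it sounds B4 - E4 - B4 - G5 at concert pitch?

G#4 C#4 G#4 E5

Written C4 sounds as Eb4 on the Eb clarinet, so concert pitches are written a minor third down.
B4 -> G#4
E4 -> C#4
B4 -> G#4
G5 -> E5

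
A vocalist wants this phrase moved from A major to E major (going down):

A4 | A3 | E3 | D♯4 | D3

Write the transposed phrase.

E4 E3 B2 A#3 A2

From A down to E is a perfect fourth; apply that to each pitch.
A4 gives E4
A3 gives E3
E3 gives B2
D#4 gives A#3
D3 gives A2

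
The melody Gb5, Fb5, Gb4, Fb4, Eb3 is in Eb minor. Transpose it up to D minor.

F6 Eb6 F5 Eb5 D4

Eb minor to D minor up is a major seventh, so every note moves up by that interval.
Gb5 to F6
Fb5 to Eb6
Gb4 to F5
Fb4 to Eb5
Eb3 to D4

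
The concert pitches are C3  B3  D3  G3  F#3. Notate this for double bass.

C4 B4 D4 G4 F#4

Written C4 sounds as C3 on the double bass, so concert pitches are written a perfect octave up.
C3 -> C4
B3 -> B4
D3 -> D4
G3 -> G4
F#3 -> F#4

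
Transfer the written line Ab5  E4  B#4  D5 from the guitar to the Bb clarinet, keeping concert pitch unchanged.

Bb4 F#3 C##4 E4

First find concert pitch: the guitar sounds a perfect octave below written, so Ab5 E4 B#4 D5 sounds Ab4 E3 B#3 D4.
Then write for Bb clarinet: it sounds a major second below written, so the part must be a major second above concert.
Ab4 → Bb4
E3 → F#3
B#3 → C##4
D4 → E4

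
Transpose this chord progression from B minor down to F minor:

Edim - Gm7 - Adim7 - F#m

B minor down to F minor is an augmented fourth; each chord root moves by that interval while the quality stays the same.
Edim: root E down an augmented fourth → Bb, giving Bbdim.
Gm7: root G down an augmented fourth → Db, giving Dbm7.
Adim7: root A down an augmented fourth → Eb, giving Ebdim7.
F#m: root F# down an augmented fourth → C, giving Cm.

Bbdim Dbm7 Ebdim7 Cm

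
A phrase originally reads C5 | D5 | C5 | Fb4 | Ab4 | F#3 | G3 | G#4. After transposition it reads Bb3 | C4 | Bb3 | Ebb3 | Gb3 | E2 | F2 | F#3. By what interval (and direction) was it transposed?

down a major ninth

Take the first pair: C5 → Bb3. C to B spans 9 letter names, so the interval is some kind of ninth.
Bb3 to C5 is 14 semitones, which makes it a major ninth; the second version is lower, so the direction is down.
Checking another pair — G#4 → F#3 — gives the same interval.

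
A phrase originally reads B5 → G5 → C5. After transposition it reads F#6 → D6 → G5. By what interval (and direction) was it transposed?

up a perfect fifth

Take the first pair: B5 → F#6. B to F spans 5 letter names, so the interval is some kind of fifth.
B5 to F#6 is 7 semitones, which makes it a perfect fifth; the second version is higher, so the direction is up.
Checking another pair — C5 → G5 — gives the same interval.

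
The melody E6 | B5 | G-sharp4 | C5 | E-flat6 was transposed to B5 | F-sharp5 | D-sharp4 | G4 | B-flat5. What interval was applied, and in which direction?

down a perfect fourth

From E6 to B5 is 4 letter names — a fourth of some quality.
B5 to E6 is 5 semitones, which makes it a perfect fourth; the second version is lower, so the direction is down.
Checking another pair — Eb6 → Bb5 — gives the same interval.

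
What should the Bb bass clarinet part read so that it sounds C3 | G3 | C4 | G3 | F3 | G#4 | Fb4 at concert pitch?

D4 A4 D5 A4 G4 A#5 Gb5

Written C4 sounds as Bb2 on the Bb bass clarinet, so concert pitches are written a major ninth up.
C3 becomes D4
G3 becomes A4
C4 becomes D5
G3 becomes A4
F3 becomes G4
G#4 becomes A#5
Fb4 becomes Gb5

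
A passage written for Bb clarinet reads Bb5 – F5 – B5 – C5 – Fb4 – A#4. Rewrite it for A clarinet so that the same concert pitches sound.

First find concert pitch: the Bb clarinet sounds a major second below written, so Bb5 F5 B5 C5 Fb4 A#4 sounds Ab5 Eb5 A5 Bb4 Ebb4 G#4.
Then write for A clarinet: it sounds a minor third below written, so the part must be a minor third above concert.
Ab5 → Cb6
Eb5 → Gb5
A5 → C6
Bb4 → Db5
Ebb4 → Gbb4
G#4 → B4

Cb6 Gb5 C6 Db5 Gbb4 B4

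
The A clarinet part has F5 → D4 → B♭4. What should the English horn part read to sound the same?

A5 F#4 D5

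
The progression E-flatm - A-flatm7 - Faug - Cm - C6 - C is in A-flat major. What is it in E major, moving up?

Bm Em7 C#aug G#m G#6 G#

A-flat major up to E major is an augmented fifth; each chord root moves by that interval while the quality stays the same.
E-flatm: root E-flat up an augmented fifth → B, giving Bm.
A-flatm7: root A-flat up an augmented fifth → E, giving Em7.
Faug: root F up an augmented fifth → C#, giving C#aug.
Cm: root C up an augmented fifth → G#, giving G#m.
C6: root C up an augmented fifth → G#, giving G#6.
C: root C up an augmented fifth → G#, giving G#.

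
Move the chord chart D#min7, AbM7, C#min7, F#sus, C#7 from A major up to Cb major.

Fmin7 CbbM7 Ebmin7 Absus Eb7

A major up to Cb major is a diminished third; each chord root moves by that interval while the quality stays the same.
D#min7: root D# up a diminished third → F, giving Fmin7.
AbM7: root Ab up a diminished third → Cbb, giving CbbM7.
C#min7: root C# up a diminished third → Eb, giving Ebmin7.
F#sus: root F# up a diminished third → Ab, giving Absus.
C#7: root C# up a diminished third → Eb, giving Eb7.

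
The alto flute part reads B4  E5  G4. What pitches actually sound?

F#4 B4 D4

Written C4 on the alto flute sounds as G3, a perfect fourth lower; apply that shift to every note.
B4 gives F#4
E5 gives B4
G4 gives D4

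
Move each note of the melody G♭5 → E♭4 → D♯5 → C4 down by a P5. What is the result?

Gb5 down a perfect fifth is Cb5.
A perfect fifth down from Eb4 gives Ab3.
D#5: a fifth down reaches G, and 7 semitones makes it G#4.
C4: a fifth down reaches F, and 7 semitones makes it F3.

Cb5 Ab3 G#4 F3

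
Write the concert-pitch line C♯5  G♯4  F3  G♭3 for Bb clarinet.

D#5 A#4 G3 Ab3

Written C4 sounds as Bb3 on the Bb clarinet, so concert pitches are written a major second up.
C#5 → D#5
G#4 → A#4
F3 → G3
Gb3 → Ab3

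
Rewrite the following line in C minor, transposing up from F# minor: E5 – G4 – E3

Bb5 Db5 Bb3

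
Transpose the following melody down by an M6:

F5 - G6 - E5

Ab4 Bb5 G4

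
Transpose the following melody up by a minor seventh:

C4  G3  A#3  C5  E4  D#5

Bb4 F4 G#4 Bb5 D5 C#6

C4 -> Bb4
G3 -> F4
A#3 -> G#4
C5 -> Bb5
E4 -> D5
D#5 -> C#6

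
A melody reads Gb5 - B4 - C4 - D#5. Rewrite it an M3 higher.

Bb5 D#5 E4 F##5

Gb5 gives Bb5
B4 gives D#5
C4 gives E4
D#5 gives F##5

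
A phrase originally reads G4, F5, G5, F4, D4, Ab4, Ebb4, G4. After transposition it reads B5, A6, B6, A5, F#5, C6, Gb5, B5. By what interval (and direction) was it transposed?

From G4 to B5 is 10 letter names — a tenth of some quality.
G4 to B5 is 16 semitones, which makes it a major tenth; the second version is higher, so the direction is up.
Checking another pair — G4 → B5 — gives the same interval.

up a major tenth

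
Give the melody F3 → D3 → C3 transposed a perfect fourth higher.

Bb3 G3 F3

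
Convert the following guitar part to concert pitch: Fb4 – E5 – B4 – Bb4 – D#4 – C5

Written C4 on the guitar sounds as C3, a perfect octave lower; apply that shift to every note.
Fb4 gives Fb3
E5 gives E4
B4 gives B3
Bb4 gives Bb3
D#4 gives D#3
C5 gives C4

Fb3 E4 B3 Bb3 D#3 C4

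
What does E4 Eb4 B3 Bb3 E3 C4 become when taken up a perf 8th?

A perfect octave up from E4 gives E5.
Eb4: an octave up reaches E, and 12 semitones makes it Eb5.
B3 up a perfect octave is B4.
Bb3: an octave up reaches B, and 12 semitones makes it Bb4.
A perfect octave up from E3 gives E4.
C4: an octave up reaches C, and 12 semitones makes it C5.

E5 Eb5 B4 Bb4 E4 C5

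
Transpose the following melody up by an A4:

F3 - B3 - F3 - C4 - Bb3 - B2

B3 E#4 B3 F#4 E4 E#3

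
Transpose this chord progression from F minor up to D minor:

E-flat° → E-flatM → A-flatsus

C° CM Fsus

F minor up to D minor is a major sixth; each chord root moves by that interval while the quality stays the same.
E-flat°: root E-flat up a major sixth → C, giving C°.
E-flatM: root E-flat up a major sixth → C, giving CM.
A-flatsus: root A-flat up a major sixth → F, giving Fsus.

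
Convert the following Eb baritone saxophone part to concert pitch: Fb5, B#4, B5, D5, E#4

Abb3 D#3 D4 F3 G#2

The Eb baritone saxophone sounds a major thirteenth below written, so transpose each written note down a major thirteenth.
Fb5 gives Abb3
B#4 gives D#3
B5 gives D4
D5 gives F3
E#4 gives G#2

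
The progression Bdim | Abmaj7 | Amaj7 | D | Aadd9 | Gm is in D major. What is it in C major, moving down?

Adim Gbmaj7 Gmaj7 C Gadd9 Fm

D major down to C major is a major second; each chord root moves by that interval while the quality stays the same.
Bdim: root B down a major second → A, giving Adim.
Abmaj7: root Ab down a major second → Gb, giving Gbmaj7.
Amaj7: root A down a major second → G, giving Gmaj7.
D: root D down a major second → C, giving C.
Aadd9: root A down a major second → G, giving Gadd9.
Gm: root G down a major second → F, giving Fm.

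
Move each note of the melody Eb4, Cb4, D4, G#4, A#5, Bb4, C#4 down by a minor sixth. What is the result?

Eb4 down a minor sixth is G3.
A minor sixth down from Cb4 gives Eb3.
A minor sixth down from D4 gives F#3.
A minor sixth down from G#4 gives B#3.
A#5: a sixth down reaches C, and 8 semitones makes it C##5.
Bb4: a sixth down reaches D, and 8 semitones makes it D4.
C#4 down a minor sixth is E#3.

G3 Eb3 F#3 B#3 C##5 D4 E#3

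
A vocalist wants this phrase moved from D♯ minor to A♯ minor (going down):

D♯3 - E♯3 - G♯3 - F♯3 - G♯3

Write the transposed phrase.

A#2 B#2 D#3 C#3 D#3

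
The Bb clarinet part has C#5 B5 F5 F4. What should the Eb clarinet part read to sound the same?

First find concert pitch: the Bb clarinet sounds a major second below written, so C#5 B5 F5 F4 sounds B4 A5 Eb5 Eb4.
Then write for Eb clarinet: it sounds a minor third above written, so the part must be a minor third below concert.
B4 → G#4
A5 → F#5
Eb5 → C5
Eb4 → C4

G#4 F#5 C5 C4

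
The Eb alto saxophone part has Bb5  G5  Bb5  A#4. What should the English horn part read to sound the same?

Ab5 F5 Ab5 G#4

First find concert pitch: the Eb alto saxophone sounds a major sixth below written, so Bb5 G5 Bb5 A#4 sounds Db5 Bb4 Db5 C#4.
Then write for English horn: it sounds a perfect fifth below written, so the part must be a perfect fifth above concert.
Db5 → Ab5
Bb4 → F5
Db5 → Ab5
C#4 → G#4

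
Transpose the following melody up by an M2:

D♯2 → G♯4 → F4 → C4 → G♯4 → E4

D#2 becomes E#2
G#4 becomes A#4
F4 becomes G4
C4 becomes D4
G#4 becomes A#4
E4 becomes F#4

E#2 A#4 G4 D4 A#4 F#4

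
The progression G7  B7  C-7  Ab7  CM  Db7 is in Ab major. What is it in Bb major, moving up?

A7 C#7 D-7 Bb7 DM Eb7

Ab major up to Bb major is a major second; each chord root moves by that interval while the quality stays the same.
G7: root G up a major second → A, giving A7.
B7: root B up a major second → C#, giving C#7.
C-7: root C up a major second → D, giving D-7.
Ab7: root Ab up a major second → Bb, giving Bb7.
CM: root C up a major second → D, giving DM.
Db7: root Db up a major second → Eb, giving Eb7.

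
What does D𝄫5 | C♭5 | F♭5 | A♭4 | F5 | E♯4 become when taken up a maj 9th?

Ebb6 Db6 Gb6 Bb5 G6 F##5

Dbb5: a ninth up reaches E, and 14 semitones makes it Ebb6.
A major ninth up from Cb5 gives Db6.
Fb5 up a major ninth is Gb6.
A major ninth up from Ab4 gives Bb5.
F5: a ninth up reaches G, and 14 semitones makes it G6.
A major ninth up from E#4 gives F##5.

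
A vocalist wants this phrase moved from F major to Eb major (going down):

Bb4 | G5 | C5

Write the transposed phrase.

F major to Eb major down is a major second, so every note moves down by that interval.
Bb4 → Ab4
G5 → F5
C5 → Bb4

Ab4 F5 Bb4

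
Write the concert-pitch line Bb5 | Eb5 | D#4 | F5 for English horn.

F6 Bb5 A#4 C6

The English horn sounds a perfect fifth below written, so the written part must be a perfect fifth above concert — transpose each note up.
Bb5 gives F6
Eb5 gives Bb5
D#4 gives A#4
F5 gives C6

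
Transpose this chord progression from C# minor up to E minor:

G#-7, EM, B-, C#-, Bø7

C# minor up to E minor is a minor third; each chord root moves by that interval while the quality stays the same.
G#-7: root G# up a minor third → B, giving B-7.
EM: root E up a minor third → G, giving GM.
B-: root B up a minor third → D, giving D-.
C#-: root C# up a minor third → E, giving E-.
Bø7: root B up a minor third → D, giving Dø7.

B-7 GM D- E- Dø7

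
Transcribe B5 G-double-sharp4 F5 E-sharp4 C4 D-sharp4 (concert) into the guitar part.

B6 G##5 F6 E#5 C5 D#5

The guitar sounds a perfect octave below written, so the written part must be a perfect octave above concert — transpose each note up.
B5 -> B6
G##4 -> G##5
F5 -> F6
E#4 -> E#5
C4 -> C5
D#4 -> D#5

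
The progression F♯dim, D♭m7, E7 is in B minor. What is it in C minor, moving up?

B minor up to C minor is a minor second; each chord root moves by that interval while the quality stays the same.
F♯dim: root F♯ up a minor second → G, giving Gdim.
D♭m7: root D♭ up a minor second → Ebb, giving Ebbm7.
E7: root E up a minor second → F, giving F7.

Gdim Ebbm7 F7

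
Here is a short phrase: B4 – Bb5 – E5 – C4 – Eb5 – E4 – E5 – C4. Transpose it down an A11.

B4 -> F3
Bb5 -> Fb4
E5 -> Bb3
C4 -> Gb2
Eb5 -> Bbb3
E4 -> Bb2
E5 -> Bb3
C4 -> Gb2

F3 Fb4 Bb3 Gb2 Bbb3 Bb2 Bb3 Gb2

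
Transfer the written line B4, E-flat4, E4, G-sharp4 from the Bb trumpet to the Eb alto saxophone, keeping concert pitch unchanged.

First find concert pitch: the Bb trumpet sounds a major second below written, so B4 E-flat4 E4 G-sharp4 sounds A4 Db4 D4 F#4.
Then write for Eb alto saxophone: it sounds a major sixth below written, so the part must be a major sixth above concert.
A4 → F#5
Db4 → Bb4
D4 → B4
F#4 → D#5

F#5 Bb4 B4 D#5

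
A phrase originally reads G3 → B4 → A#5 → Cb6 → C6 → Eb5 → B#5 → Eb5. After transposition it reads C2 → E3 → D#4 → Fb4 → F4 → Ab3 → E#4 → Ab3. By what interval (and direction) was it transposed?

Take the first pair: G3 → C2. G to C spans 12 letter names, so the interval is some kind of twelfth.
C2 to G3 is 19 semitones, which makes it a perfect twelfth; the second version is lower, so the direction is down.
Checking another pair — Eb5 → Ab3 — gives the same interval.

down a perfect twelfth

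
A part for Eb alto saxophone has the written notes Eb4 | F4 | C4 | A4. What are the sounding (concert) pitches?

Gb3 Ab3 Eb3 C4

Written C4 on the Eb alto saxophone sounds as Eb3, a major sixth lower; apply that shift to every note.
Eb4 gives Gb3
F4 gives Ab3
C4 gives Eb3
A4 gives C4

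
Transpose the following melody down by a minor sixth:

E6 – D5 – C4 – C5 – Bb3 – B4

G#5 F#4 E3 E4 D3 D#4

E6 to G#5
D5 to F#4
C4 to E3
C5 to E4
Bb3 to D3
B4 to D#4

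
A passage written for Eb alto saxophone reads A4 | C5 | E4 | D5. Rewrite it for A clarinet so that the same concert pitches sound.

Eb4 Gb4 Bb3 Ab4

First find concert pitch: the Eb alto saxophone sounds a major sixth below written, so A4 C5 E4 D5 sounds C4 Eb4 G3 F4.
Then write for A clarinet: it sounds a minor third below written, so the part must be a minor third above concert.
C4 → Eb4
Eb4 → Gb4
G3 → Bb3
F4 → Ab4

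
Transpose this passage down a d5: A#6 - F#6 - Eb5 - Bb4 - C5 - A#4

D##6 B#5 A4 E4 F#4 D##4

A#6 becomes D##6
F#6 becomes B#5
Eb5 becomes A4
Bb4 becomes E4
C5 becomes F#4
A#4 becomes D##4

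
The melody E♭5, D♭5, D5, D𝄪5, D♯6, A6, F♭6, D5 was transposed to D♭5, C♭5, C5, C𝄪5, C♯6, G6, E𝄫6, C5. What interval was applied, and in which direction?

From Eb5 to Db5 is 2 letter names — a second of some quality.
Db5 to Eb5 is 2 semitones, which makes it a major second; the second version is lower, so the direction is down.
Checking another pair — D5 → C5 — gives the same interval.

down a major second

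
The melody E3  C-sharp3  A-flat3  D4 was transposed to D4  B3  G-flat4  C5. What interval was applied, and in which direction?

up a minor seventh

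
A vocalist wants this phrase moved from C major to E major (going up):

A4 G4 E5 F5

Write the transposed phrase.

C#5 B4 G#5 A5

C major to E major up is a major third, so every note moves up by that interval.
A4 becomes C#5
G4 becomes B4
E5 becomes G#5
F5 becomes A5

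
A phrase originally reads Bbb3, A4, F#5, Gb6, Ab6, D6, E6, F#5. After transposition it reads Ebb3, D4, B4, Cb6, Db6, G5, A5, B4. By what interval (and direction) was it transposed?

Take the first pair: Bbb3 → Ebb3. B to E spans 5 letter names, so the interval is some kind of fifth.
Ebb3 to Bbb3 is 7 semitones, which makes it a perfect fifth; the second version is lower, so the direction is down.
Checking another pair — F#5 → B4 — gives the same interval.

down a perfect fifth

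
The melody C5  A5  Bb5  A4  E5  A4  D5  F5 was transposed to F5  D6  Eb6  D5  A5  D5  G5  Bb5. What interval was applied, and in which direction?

Take the first pair: C5 → F5. C to F spans 4 letter names, so the interval is some kind of fourth.
C5 to F5 is 5 semitones, which makes it a perfect fourth; the second version is higher, so the direction is up.
Checking another pair — F5 → Bb5 — gives the same interval.

up a perfect fourth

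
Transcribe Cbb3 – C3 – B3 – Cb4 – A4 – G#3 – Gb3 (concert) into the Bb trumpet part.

The Bb trumpet sounds a major second below written, so the written part must be a major second above concert — transpose each note up.
Cbb3 → Dbb3
C3 → D3
B3 → C#4
Cb4 → Db4
A4 → B4
G#3 → A#3
Gb3 → Ab3

Dbb3 D3 C#4 Db4 B4 A#3 Ab3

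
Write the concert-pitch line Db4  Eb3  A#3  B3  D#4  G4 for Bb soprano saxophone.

Written C4 sounds as Bb3 on the Bb soprano saxophone, so concert pitches are written a major second up.
Db4 gives Eb4
Eb3 gives F3
A#3 gives B#3
B3 gives C#4
D#4 gives E#4
G4 gives A4

Eb4 F3 B#3 C#4 E#4 A4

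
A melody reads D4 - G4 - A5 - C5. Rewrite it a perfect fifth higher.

A4 D5 E6 G5

A perfect fifth up from D4 gives A4.
G4: a fifth up reaches D, and 7 semitones makes it D5.
A5: a fifth up reaches E, and 7 semitones makes it E6.
C5 up a perfect fifth is G5.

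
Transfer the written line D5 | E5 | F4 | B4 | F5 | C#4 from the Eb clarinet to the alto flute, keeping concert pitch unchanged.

Bb5 C6 Db5 G5 Db6 A4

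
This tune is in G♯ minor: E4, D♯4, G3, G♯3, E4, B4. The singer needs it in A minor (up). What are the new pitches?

F4 E4 Ab3 A3 F4 C5

From G♯ up to A is a minor second; apply that to each pitch.
E4 gives F4
D#4 gives E4
G3 gives Ab3
G#3 gives A3
E4 gives F4
B4 gives C5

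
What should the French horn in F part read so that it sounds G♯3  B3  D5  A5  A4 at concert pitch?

The French horn in F sounds a perfect fifth below written, so the written part must be a perfect fifth above concert — transpose each note up.
G#3 -> D#4
B3 -> F#4
D5 -> A5
A5 -> E6
A4 -> E5

D#4 F#4 A5 E6 E5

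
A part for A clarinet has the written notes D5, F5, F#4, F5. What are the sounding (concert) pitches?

The A clarinet sounds a minor third below written, so transpose each written note down a minor third.
D5 to B4
F5 to D5
F#4 to D#4
F5 to D5

B4 D5 D#4 D5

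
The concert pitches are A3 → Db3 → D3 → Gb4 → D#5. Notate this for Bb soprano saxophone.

The Bb soprano saxophone sounds a major second below written, so the written part must be a major second above concert — transpose each note up.
A3 gives B3
Db3 gives Eb3
D3 gives E3
Gb4 gives Ab4
D#5 gives E#5

B3 Eb3 E3 Ab4 E#5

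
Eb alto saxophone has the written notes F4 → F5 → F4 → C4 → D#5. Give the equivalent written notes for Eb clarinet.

F3 F4 F3 C3 D#4

First find concert pitch: the Eb alto saxophone sounds a major sixth below written, so F4 F5 F4 C4 D#5 sounds Ab3 Ab4 Ab3 Eb3 F#4.
Then write for Eb clarinet: it sounds a minor third above written, so the part must be a minor third below concert.
Ab3 → F3
Ab4 → F4
Ab3 → F3
Eb3 → C3
F#4 → D#4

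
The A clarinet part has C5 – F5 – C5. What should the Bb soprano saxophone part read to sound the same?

B4 E5 B4

First find concert pitch: the A clarinet sounds a minor third below written, so C5 F5 C5 sounds A4 D5 A4.
Then write for Bb soprano saxophone: it sounds a major second below written, so the part must be a major second above concert.
A4 → B4
D5 → E5
A4 → B4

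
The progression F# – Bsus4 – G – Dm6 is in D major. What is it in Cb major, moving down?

Eb Absus4 Fb Cbm6

D major down to Cb major is an augmented second; each chord root moves by that interval while the quality stays the same.
F#: root F# down an augmented second → Eb, giving Eb.
Bsus4: root B down an augmented second → Ab, giving Absus4.
G: root G down an augmented second → Fb, giving Fb.
Dm6: root D down an augmented second → Cb, giving Cbm6.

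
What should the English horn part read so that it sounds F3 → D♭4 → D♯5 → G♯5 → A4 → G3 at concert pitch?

C4 Ab4 A#5 D#6 E5 D4

Written C4 sounds as F3 on the English horn, so concert pitches are written a perfect fifth up.
F3 gives C4
Db4 gives Ab4
D#5 gives A#5
G#5 gives D#6
A4 gives E5
G3 gives D4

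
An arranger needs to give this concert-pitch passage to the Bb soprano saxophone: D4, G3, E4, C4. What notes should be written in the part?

E4 A3 F#4 D4

The Bb soprano saxophone sounds a major second below written, so the written part must be a major second above concert — transpose each note up.
D4 → E4
G3 → A3
E4 → F#4
C4 → D4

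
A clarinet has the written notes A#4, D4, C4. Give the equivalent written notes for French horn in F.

C##5 F#4 E4

First find concert pitch: the A clarinet sounds a minor third below written, so A#4 D4 C4 sounds F##4 B3 A3.
Then write for French horn in F: it sounds a perfect fifth below written, so the part must be a perfect fifth above concert.
F##4 → C##5
B3 → F#4
A3 → E4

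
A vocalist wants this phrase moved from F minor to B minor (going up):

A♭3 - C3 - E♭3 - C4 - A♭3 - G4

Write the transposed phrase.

D4 F#3 A3 F#4 D4 C#5

F minor to B minor up is an augmented fourth, so every note moves up by that interval.
Ab3 → D4
C3 → F#3
Eb3 → A3
C4 → F#4
Ab3 → D4
G4 → C#5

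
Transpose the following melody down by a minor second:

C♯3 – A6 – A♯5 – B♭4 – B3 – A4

B#2 G#6 G##5 A4 A#3 G#4

C#3 → B#2
A6 → G#6
A#5 → G##5
Bb4 → A4
B3 → A#3
A4 → G#4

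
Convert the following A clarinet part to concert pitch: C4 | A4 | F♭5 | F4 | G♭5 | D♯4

The A clarinet sounds a minor third below written, so transpose each written note down a minor third.
C4 becomes A3
A4 becomes F#4
Fb5 becomes Db5
F4 becomes D4
Gb5 becomes Eb5
D#4 becomes B#3

A3 F#4 Db5 D4 Eb5 B#3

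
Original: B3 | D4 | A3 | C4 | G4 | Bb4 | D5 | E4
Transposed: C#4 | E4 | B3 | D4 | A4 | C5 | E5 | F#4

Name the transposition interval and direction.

up a major second

From B3 to C#4 is 2 letter names — a second of some quality.
B3 to C#4 is 2 semitones, which makes it a major second; the second version is higher, so the direction is up.
Checking another pair — E4 → F#4 — gives the same interval.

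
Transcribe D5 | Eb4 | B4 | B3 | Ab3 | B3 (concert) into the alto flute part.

Written C4 sounds as G3 on the alto flute, so concert pitches are written a perfect fourth up.
D5 → G5
Eb4 → Ab4
B4 → E5
B3 → E4
Ab3 → Db4
B3 → E4

G5 Ab4 E5 E4 Db4 E4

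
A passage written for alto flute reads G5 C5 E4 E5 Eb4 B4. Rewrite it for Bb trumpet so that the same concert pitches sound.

First find concert pitch: the alto flute sounds a perfect fourth below written, so G5 C5 E4 E5 Eb4 B4 sounds D5 G4 B3 B4 Bb3 F#4.
Then write for Bb trumpet: it sounds a major second below written, so the part must be a major second above concert.
D5 → E5
G4 → A4
B3 → C#4
B4 → C#5
Bb3 → C4
F#4 → G#4

E5 A4 C#4 C#5 C4 G#4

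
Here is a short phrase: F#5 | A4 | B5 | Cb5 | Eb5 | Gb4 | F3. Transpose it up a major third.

F#5 up a major third is A#5.
A4: a third up reaches C, and 4 semitones makes it C#5.
B5 up a major third is D#6.
A major third up from Cb5 gives Eb5.
A major third up from Eb5 gives G5.
A major third up from Gb4 gives Bb4.
A major third up from F3 gives A3.

A#5 C#5 D#6 Eb5 G5 Bb4 A3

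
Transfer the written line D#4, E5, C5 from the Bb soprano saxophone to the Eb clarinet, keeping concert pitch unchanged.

First find concert pitch: the Bb soprano saxophone sounds a major second below written, so D#4 E5 C5 sounds C#4 D5 Bb4.
Then write for Eb clarinet: it sounds a minor third above written, so the part must be a minor third below concert.
C#4 → A#3
D5 → B4
Bb4 → G4

A#3 B4 G4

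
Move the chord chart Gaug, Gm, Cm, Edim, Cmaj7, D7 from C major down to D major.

C major down to D major is a minor seventh; each chord root moves by that interval while the quality stays the same.
Gaug: root G down a minor seventh → A, giving Aaug.
Gm: root G down a minor seventh → A, giving Am.
Cm: root C down a minor seventh → D, giving Dm.
Edim: root E down a minor seventh → F#, giving F#dim.
Cmaj7: root C down a minor seventh → D, giving Dmaj7.
D7: root D down a minor seventh → E, giving E7.

Aaug Am Dm F#dim Dmaj7 E7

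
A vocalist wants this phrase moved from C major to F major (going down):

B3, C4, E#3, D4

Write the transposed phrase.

C major to F major down is a perfect fifth, so every note moves down by that interval.
B3 to E3
C4 to F3
E#3 to A#2
D4 to G3

E3 F3 A#2 G3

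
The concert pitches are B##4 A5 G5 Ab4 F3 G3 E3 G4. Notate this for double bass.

B##5 A6 G6 Ab5 F4 G4 E4 G5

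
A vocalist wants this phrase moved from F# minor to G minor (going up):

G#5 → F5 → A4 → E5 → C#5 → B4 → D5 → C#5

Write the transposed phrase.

A5 Gb5 Bb4 F5 D5 C5 Eb5 D5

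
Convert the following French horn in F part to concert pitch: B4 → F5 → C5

E4 Bb4 F4

The French horn in F sounds a perfect fifth below written, so transpose each written note down a perfect fifth.
B4 to E4
F5 to Bb4
C5 to F4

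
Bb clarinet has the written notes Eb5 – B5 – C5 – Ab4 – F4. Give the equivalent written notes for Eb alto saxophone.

First find concert pitch: the Bb clarinet sounds a major second below written, so Eb5 B5 C5 Ab4 F4 sounds Db5 A5 Bb4 Gb4 Eb4.
Then write for Eb alto saxophone: it sounds a major sixth below written, so the part must be a major sixth above concert.
Db5 → Bb5
A5 → F#6
Bb4 → G5
Gb4 → Eb5
Eb4 → C5

Bb5 F#6 G5 Eb5 C5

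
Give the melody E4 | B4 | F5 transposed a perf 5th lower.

A3 E4 Bb4

E4 down a perfect fifth is A3.
A perfect fifth down from B4 gives E4.
F5: a fifth down reaches B, and 7 semitones makes it Bb4.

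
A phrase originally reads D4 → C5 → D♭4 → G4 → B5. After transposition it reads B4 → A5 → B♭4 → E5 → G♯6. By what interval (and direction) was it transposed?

up a major sixth

From D4 to B4 is 6 letter names — a sixth of some quality.
D4 to B4 is 9 semitones, which makes it a major sixth; the second version is higher, so the direction is up.
Checking another pair — B5 → G#6 — gives the same interval.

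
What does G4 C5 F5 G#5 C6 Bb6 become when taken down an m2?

G4 to F#4
C5 to B4
F5 to E5
G#5 to F##5
C6 to B5
Bb6 to A6

F#4 B4 E5 F##5 B5 A6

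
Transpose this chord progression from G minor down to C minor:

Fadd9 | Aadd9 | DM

Bbadd9 Dadd9 GM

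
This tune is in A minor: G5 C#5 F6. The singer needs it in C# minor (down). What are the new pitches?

B4 E#4 A5

From A down to C# is a minor sixth; apply that to each pitch.
G5 gives B4
C#5 gives E#4
F6 gives A5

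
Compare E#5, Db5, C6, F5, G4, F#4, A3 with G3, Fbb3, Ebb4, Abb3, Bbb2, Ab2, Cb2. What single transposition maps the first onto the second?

From E#5 to G3 is 13 letter names — a thirteenth of some quality.
G3 to E#5 is 22 semitones, which makes it an augmented thirteenth; the second version is lower, so the direction is down.
Checking another pair — A3 → Cb2 — gives the same interval.

down an augmented thirteenth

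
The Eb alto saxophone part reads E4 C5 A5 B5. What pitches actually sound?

G3 Eb4 C5 D5

The Eb alto saxophone sounds a major sixth below written, so transpose each written note down a major sixth.
E4 → G3
C5 → Eb4
A5 → C5
B5 → D5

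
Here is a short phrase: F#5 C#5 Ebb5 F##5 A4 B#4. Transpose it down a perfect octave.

F#4 C#4 Ebb4 F##4 A3 B#3

F#5: an octave down reaches F, and 12 semitones makes it F#4.
C#5 down a perfect octave is C#4.
Ebb5: an octave down reaches E, and 12 semitones makes it Ebb4.
F##5: an octave down reaches F, and 12 semitones makes it F##4.
A4: an octave down reaches A, and 12 semitones makes it A3.
B#4: an octave down reaches B, and 12 semitones makes it B#3.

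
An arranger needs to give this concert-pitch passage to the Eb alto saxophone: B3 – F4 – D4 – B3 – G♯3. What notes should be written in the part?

The Eb alto saxophone sounds a major sixth below written, so the written part must be a major sixth above concert — transpose each note up.
B3 -> G#4
F4 -> D5
D4 -> B4
B3 -> G#4
G#3 -> E#4

G#4 D5 B4 G#4 E#4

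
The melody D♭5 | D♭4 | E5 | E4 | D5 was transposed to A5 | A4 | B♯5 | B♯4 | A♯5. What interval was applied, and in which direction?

Take the first pair: Db5 → A5. D to A spans 5 letter names, so the interval is some kind of fifth.
Db5 to A5 is 8 semitones, which makes it an augmented fifth; the second version is higher, so the direction is up.
Checking another pair — D5 → A#5 — gives the same interval.

up an augmented fifth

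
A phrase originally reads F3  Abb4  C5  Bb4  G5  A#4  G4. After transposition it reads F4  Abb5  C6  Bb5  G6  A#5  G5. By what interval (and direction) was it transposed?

Take the first pair: F3 → F4. F to F spans 8 letter names, so the interval is some kind of octave.
F3 to F4 is 12 semitones, which makes it a perfect octave; the second version is higher, so the direction is up.
Checking another pair — G4 → G5 — gives the same interval.

up a perfect octave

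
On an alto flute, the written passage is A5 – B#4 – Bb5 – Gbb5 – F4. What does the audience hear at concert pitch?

E5 F##4 F5 Dbb5 C4

The alto flute sounds a perfect fourth below written, so transpose each written note down a perfect fourth.
A5 gives E5
B#4 gives F##4
Bb5 gives F5
Gbb5 gives Dbb5
F4 gives C4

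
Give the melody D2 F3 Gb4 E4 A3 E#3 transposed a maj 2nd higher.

D2 to E2
F3 to G3
Gb4 to Ab4
E4 to F#4
A3 to B3
E#3 to F##3

E2 G3 Ab4 F#4 B3 F##3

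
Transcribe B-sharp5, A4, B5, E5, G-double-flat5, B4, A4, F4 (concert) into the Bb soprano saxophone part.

The Bb soprano saxophone sounds a major second below written, so the written part must be a major second above concert — transpose each note up.
B#5 -> C##6
A4 -> B4
B5 -> C#6
E5 -> F#5
Gbb5 -> Abb5
B4 -> C#5
A4 -> B4
F4 -> G4

C##6 B4 C#6 F#5 Abb5 C#5 B4 G4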